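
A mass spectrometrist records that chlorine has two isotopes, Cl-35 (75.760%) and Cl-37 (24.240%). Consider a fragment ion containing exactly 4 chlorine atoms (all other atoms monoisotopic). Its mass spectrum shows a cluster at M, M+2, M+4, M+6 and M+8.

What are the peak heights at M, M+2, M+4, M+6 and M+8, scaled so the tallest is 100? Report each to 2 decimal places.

78.14 : 100.00 : 47.99 : 10.24 : 0.82

Each Cl atom is independently Cl-35 (p = 0.75760) or Cl-37 (q = 0.24240); the cluster is the binomial expansion (p + q)^4.
P(M) = 0.75760^4 = 0.329428
P(M+2) = 4 × 0.75760^3 × 0.24240^1 = 0.421612
P(M+4) = 6 × 0.75760^2 × 0.24240^2 = 0.202347
P(M+6) = 4 × 0.75760^1 × 0.24240^3 = 0.043162
P(M+8) = 0.24240^4 = 0.003452
The M+2 peak is largest (0.421612); scaling to 100 gives 78.14 : 100.00 : 47.99 : 10.24 : 0.82.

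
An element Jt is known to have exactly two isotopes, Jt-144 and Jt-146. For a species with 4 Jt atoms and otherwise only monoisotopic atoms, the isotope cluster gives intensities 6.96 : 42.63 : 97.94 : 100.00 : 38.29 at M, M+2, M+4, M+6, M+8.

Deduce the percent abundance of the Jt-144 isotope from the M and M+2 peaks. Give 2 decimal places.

39.51%

Write p for the Jt-144 fraction. I(M+2)/I(M) = [C(4,1)·p^3·(1−p)] / p^4 = 4·(1−p)/p = 42.63/6.96 = 6.1250
(1−p)/p = 6.1250/4 = 1.5312  ⇒  p = 1/(1 + 1.5312) = 0.3951
Jt-144: 39.51%, Jt-146: 60.49%.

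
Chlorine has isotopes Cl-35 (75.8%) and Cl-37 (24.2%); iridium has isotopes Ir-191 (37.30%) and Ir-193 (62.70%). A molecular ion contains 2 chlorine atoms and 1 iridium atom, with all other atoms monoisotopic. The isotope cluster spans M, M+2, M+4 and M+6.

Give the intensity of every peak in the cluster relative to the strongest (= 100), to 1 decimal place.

Chlorine pattern (n=2): 0.574564 : 0.366872 : 0.058564
Iridium pattern (n=1): 0.3730 : 0.6270
Convolve the two distributions (both contribute in 2-u steps):
  M: 0.574564×0.3730 = 0.214312
  M+2: 0.574564×0.6270 + 0.366872×0.3730 = 0.497095
  M+4: 0.366872×0.6270 + 0.058564×0.3730 = 0.251873
  M+6: 0.058564×0.6270 = 0.036720
Scale to base peak (0.497095) = 100: 43.1 : 100.0 : 50.7 : 7.4

43.1 : 100.0 : 50.7 : 7.4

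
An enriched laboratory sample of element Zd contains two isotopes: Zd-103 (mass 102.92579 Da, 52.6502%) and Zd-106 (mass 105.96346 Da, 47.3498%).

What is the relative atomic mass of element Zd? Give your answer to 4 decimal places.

104.3641 Da

The abundance-weighted mean is 0.526502 × 102.92579 + 0.473498 × 105.96346
= 54.190634 + 50.173486 = 104.364120 Da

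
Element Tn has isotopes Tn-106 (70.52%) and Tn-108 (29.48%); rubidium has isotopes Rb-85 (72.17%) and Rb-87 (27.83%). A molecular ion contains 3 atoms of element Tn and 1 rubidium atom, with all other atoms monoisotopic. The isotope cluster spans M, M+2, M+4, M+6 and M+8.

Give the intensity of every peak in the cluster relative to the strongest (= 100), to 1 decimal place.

61.0 : 100.0 : 61.5 : 16.8 : 1.7

Element Tn pattern (n=3): 0.35070092 : 0.43981835 : 0.18386053 : 0.0256202
Rubidium pattern (n=1): 0.7217 : 0.2783
Convolve the two distributions (both contribute in 2-u steps):
  M: 0.35070092×0.7217 = 0.253101
  M+2: 0.35070092×0.2783 + 0.43981835×0.7217 = 0.415017
  M+4: 0.43981835×0.2783 + 0.18386053×0.7217 = 0.255094
  M+6: 0.18386053×0.2783 + 0.0256202×0.7217 = 0.069658
  M+8: 0.0256202×0.2783 = 0.007130
Scale to base peak (0.415017) = 100: 61.0 : 100.0 : 61.5 : 16.8 : 1.7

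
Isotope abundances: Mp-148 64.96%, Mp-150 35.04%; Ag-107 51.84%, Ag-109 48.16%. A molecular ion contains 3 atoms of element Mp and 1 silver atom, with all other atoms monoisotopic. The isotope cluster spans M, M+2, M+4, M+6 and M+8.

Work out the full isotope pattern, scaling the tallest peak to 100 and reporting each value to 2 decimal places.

Element Mp pattern (n=3): 0.27411831 : 0.44358554 : 0.23927398 : 0.04302217
Silver pattern (n=1): 0.5184 : 0.4816
Convolve the two distributions (both contribute in 2-u steps):
  M: 0.27411831×0.5184 = 0.142103
  M+2: 0.27411831×0.4816 + 0.44358554×0.5184 = 0.361970
  M+4: 0.44358554×0.4816 + 0.23927398×0.5184 = 0.337670
  M+6: 0.23927398×0.4816 + 0.04302217×0.5184 = 0.137537
  M+8: 0.04302217×0.4816 = 0.020719
Scale to base peak (0.361970) = 100: 39.26 : 100.00 : 93.29 : 38.00 : 5.72

39.26 : 100.00 : 93.29 : 38.00 : 5.72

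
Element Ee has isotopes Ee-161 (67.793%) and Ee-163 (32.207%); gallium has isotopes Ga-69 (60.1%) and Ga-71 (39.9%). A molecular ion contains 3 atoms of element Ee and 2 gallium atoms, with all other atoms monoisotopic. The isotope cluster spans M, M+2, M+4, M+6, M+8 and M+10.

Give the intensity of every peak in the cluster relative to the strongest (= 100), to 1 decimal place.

Element Ee pattern (n=3): 0.31156923 : 0.44405957 : 0.21096318 : 0.03340803
Gallium pattern (n=2): 0.361201 : 0.479598 : 0.159201
Convolve the two distributions (both contribute in 2-u steps):
  M: 0.31156923×0.361201 = 0.112539
  M+2: 0.31156923×0.479598 + 0.44405957×0.361201 = 0.309823
  M+4: 0.31156923×0.159201 + 0.44405957×0.479598 + 0.21096318×0.361201 = 0.338772
  M+6: 0.44405957×0.159201 + 0.21096318×0.479598 + 0.03340803×0.361201 = 0.183939
  M+8: 0.21096318×0.159201 + 0.03340803×0.479598 = 0.049608
  M+10: 0.03340803×0.159201 = 0.005319
Scale to base peak (0.338772) = 100: 33.2 : 91.5 : 100.0 : 54.3 : 14.6 : 1.6

33.2 : 91.5 : 100.0 : 54.3 : 14.6 : 1.6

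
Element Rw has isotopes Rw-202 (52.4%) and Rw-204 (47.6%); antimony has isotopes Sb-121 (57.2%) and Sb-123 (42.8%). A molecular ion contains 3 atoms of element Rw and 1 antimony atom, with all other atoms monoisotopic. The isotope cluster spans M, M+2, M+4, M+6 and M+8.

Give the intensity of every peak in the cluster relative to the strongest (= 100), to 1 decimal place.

Element Rw pattern (n=3): 0.14387782 : 0.39209453 : 0.35617747 : 0.10785018
Antimony pattern (n=1): 0.5720 : 0.4280
Convolve the two distributions (both contribute in 2-u steps):
  M: 0.14387782×0.5720 = 0.082298
  M+2: 0.14387782×0.4280 + 0.39209453×0.5720 = 0.285858
  M+4: 0.39209453×0.4280 + 0.35617747×0.5720 = 0.371550
  M+6: 0.35617747×0.4280 + 0.10785018×0.5720 = 0.214134
  M+8: 0.10785018×0.4280 = 0.046160
Scale to base peak (0.371550) = 100: 22.1 : 76.9 : 100.0 : 57.6 : 12.4

22.1 : 76.9 : 100.0 : 57.6 : 12.4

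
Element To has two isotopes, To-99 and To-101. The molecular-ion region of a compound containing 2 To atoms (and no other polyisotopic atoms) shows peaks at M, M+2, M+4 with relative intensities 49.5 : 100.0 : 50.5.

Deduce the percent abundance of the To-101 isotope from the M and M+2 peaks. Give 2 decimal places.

Write p for the To-99 fraction. I(M+2)/I(M) = [C(2,1)·p^1·(1−p)] / p^2 = 2·(1−p)/p = 100.0/49.5 = 2.0202
(1−p)/p = 2.0202/2 = 1.0101  ⇒  p = 1/(1 + 1.0101) = 0.4975
To-99: 49.75%, To-101: 50.25%.

50.25%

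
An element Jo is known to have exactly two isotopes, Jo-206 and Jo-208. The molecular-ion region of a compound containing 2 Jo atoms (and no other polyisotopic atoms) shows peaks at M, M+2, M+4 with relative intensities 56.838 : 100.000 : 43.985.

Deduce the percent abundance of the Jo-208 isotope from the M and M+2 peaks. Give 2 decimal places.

If p is the fraction of Jo that is Jo-206, then I(M+2)/I(M) = [C(2,1)·p^1·(1−p)] / p^2 = 2·(1−p)/p = 100.000/56.838 = 1.7594
(1−p)/p = 1.7594/2 = 0.8797  ⇒  p = 1/(1 + 0.8797) = 0.5320
Jo-206: 53.20%, Jo-208: 46.80%.

46.80%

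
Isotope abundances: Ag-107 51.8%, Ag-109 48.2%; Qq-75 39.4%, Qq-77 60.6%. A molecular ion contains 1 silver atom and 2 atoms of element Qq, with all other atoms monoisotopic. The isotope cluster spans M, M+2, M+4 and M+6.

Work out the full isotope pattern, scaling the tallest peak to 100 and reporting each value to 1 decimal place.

19.1 : 76.6 : 100.0 : 42.1

Silver pattern (n=1): 0.5180 : 0.4820
Element Qq pattern (n=2): 0.155236 : 0.477528 : 0.367236
Convolve the two distributions (both contribute in 2-u steps):
  M: 0.5180×0.155236 = 0.080412
  M+2: 0.5180×0.477528 + 0.4820×0.155236 = 0.322183
  M+4: 0.5180×0.367236 + 0.4820×0.477528 = 0.420397
  M+6: 0.4820×0.367236 = 0.177008
Scale to base peak (0.420397) = 100: 19.1 : 76.6 : 100.0 : 42.1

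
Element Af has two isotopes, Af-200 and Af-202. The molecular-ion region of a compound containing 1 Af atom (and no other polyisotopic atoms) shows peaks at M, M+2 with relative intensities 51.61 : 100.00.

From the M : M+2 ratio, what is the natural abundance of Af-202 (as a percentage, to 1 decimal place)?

66.0%

If p is the fraction of Af that is Af-200, then I(M+2)/I(M) = [C(1,1)·p^0·(1−p)] / p^1 = 1·(1−p)/p = 100.00/51.61 = 1.9376
(1−p)/p = 1.9376/1 = 1.9376  ⇒  p = 1/(1 + 1.9376) = 0.3404
Af-200: 34.0%, Af-202: 66.0%.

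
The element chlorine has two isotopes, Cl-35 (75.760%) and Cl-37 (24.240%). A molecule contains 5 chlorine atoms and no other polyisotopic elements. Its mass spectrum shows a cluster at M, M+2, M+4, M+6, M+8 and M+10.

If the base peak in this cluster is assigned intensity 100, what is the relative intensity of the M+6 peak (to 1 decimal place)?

20.5

Binomial terms of (0.75760 + 0.24240)^5: M 0.2496, M+2 0.3993, M+4 0.2555, M+6 0.0817, M+8 0.0131, M+10 0.0008 → M+2 is the base peak.
P(M+2) = C(5,1) × 0.75760^4 × 0.24240^1 = 5 × 0.32942751 × 0.2424 = 0.399266 (base)
P(M+6) = C(5,3) × 0.75760^2 × 0.24240^3 = 10 × 0.57395776 × 0.01424288 = 0.081748
Relative intensity = 0.081748 / 0.399266 × 100 = 20.5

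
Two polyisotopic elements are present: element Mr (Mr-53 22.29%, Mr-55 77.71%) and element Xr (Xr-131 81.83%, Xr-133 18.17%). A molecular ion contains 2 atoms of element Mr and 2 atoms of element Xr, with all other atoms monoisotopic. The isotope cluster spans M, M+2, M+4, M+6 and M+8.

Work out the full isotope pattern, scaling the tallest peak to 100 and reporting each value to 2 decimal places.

Element Mr pattern (n=2): 0.04968441 : 0.34643118 : 0.60388441
Element Xr pattern (n=2): 0.66961489 : 0.29737022 : 0.03301489
Convolve the two distributions (both contribute in 2-u steps):
  M: 0.04968441×0.66961489 = 0.033269
  M+2: 0.04968441×0.29737022 + 0.34643118×0.66961489 = 0.246750
  M+4: 0.04968441×0.03301489 + 0.34643118×0.29737022 + 0.60388441×0.66961489 = 0.509029
  M+6: 0.34643118×0.03301489 + 0.60388441×0.29737022 = 0.191015
  M+8: 0.60388441×0.03301489 = 0.019937
Scale to base peak (0.509029) = 100: 6.54 : 48.47 : 100.00 : 37.53 : 3.92

6.54 : 48.47 : 100.00 : 37.53 : 3.92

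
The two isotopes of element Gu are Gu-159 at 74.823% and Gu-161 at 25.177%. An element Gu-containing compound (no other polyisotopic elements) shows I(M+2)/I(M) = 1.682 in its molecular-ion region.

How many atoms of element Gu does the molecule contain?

5

The M+2/M ratio from n Gu atoms is n · q/p = n · 0.25177/0.74823.
n = 1.682 × 0.74823/0.25177 = 5.00 ≈ 5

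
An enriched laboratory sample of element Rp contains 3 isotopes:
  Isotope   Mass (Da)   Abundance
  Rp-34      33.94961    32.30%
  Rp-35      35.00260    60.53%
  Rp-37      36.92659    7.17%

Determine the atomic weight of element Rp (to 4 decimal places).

34.8004 Da

Average mass = Σ (abundance × isotope mass) = 0.3230 × 33.94961 + 0.6053 × 35.00260 + 0.0717 × 36.92659
= 10.965724 + 21.187074 + 2.647637 = 34.800435 Da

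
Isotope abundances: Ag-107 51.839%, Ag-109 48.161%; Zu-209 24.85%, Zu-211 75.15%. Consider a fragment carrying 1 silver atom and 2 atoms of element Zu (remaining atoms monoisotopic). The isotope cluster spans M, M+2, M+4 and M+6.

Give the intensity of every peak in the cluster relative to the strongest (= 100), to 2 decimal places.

Silver pattern (n=1): 0.51839 : 0.48161
Element Zu pattern (n=2): 0.06175225 : 0.3734955 : 0.56475225
Convolve the two distributions (both contribute in 2-u steps):
  M: 0.51839×0.06175225 = 0.032012
  M+2: 0.51839×0.3734955 + 0.48161×0.06175225 = 0.223357
  M+4: 0.51839×0.56475225 + 0.48161×0.3734955 = 0.472641
  M+6: 0.48161×0.56475225 = 0.271990
Scale to base peak (0.472641) = 100: 6.77 : 47.26 : 100.00 : 57.55

6.77 : 47.26 : 100.00 : 57.55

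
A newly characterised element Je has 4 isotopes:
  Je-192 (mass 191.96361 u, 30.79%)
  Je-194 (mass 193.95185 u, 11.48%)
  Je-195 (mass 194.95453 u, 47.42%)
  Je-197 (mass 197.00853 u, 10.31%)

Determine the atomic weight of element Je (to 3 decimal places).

194.130 u

The abundance-weighted mean is 0.3079 × 191.96361 + 0.1148 × 193.95185 + 0.4742 × 194.95453 + 0.1031 × 197.00853
= 59.105596 + 22.265672 + 92.447438 + 20.311579 = 194.130285 u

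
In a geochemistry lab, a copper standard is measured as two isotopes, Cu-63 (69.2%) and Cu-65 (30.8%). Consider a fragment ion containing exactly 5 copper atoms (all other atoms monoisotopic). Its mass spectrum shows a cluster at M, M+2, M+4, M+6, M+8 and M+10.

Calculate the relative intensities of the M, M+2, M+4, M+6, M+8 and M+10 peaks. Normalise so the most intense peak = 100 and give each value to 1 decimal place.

44.9 : 100.0 : 89.0 : 39.6 : 8.8 : 0.8

Each Cu atom is independently Cu-63 (p = 0.692) or Cu-65 (q = 0.308); the cluster is the binomial expansion (p + q)^5.
P(M) = 0.692^5 = 0.158683
P(M+2) = 5 × 0.692^4 × 0.308^1 = 0.353139
P(M+4) = 10 × 0.692^3 × 0.308^2 = 0.314355
P(M+6) = 10 × 0.692^2 × 0.308^3 = 0.139915
P(M+8) = 5 × 0.692^1 × 0.308^4 = 0.031137
P(M+10) = 0.308^5 = 0.002772
The M+2 peak is largest (0.353139); scaling to 100 gives 44.9 : 100.0 : 89.0 : 39.6 : 8.8 : 0.8.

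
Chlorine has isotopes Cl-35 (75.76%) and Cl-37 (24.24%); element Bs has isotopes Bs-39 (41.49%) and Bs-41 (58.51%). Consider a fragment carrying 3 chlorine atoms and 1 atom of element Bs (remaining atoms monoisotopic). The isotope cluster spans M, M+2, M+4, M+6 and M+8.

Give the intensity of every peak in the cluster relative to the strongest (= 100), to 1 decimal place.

Chlorine pattern (n=3): 0.4348304 : 0.41738208 : 0.13354464 : 0.01424288
Element Bs pattern (n=1): 0.4149 : 0.5851
Convolve the two distributions (both contribute in 2-u steps):
  M: 0.4348304×0.4149 = 0.180411
  M+2: 0.4348304×0.5851 + 0.41738208×0.4149 = 0.427591
  M+4: 0.41738208×0.5851 + 0.13354464×0.4149 = 0.299618
  M+6: 0.13354464×0.5851 + 0.01424288×0.4149 = 0.084046
  M+8: 0.01424288×0.5851 = 0.008334
Scale to base peak (0.427591) = 100: 42.2 : 100.0 : 70.1 : 19.7 : 1.9

42.2 : 100.0 : 70.1 : 19.7 : 1.9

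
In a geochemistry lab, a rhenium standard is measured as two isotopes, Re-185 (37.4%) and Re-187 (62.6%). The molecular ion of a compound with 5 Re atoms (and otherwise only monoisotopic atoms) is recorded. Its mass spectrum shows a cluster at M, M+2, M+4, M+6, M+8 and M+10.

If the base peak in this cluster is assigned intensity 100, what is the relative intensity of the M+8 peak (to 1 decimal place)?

83.7

Binomial terms of (0.374 + 0.626)^5: M 0.0073, M+2 0.0612, M+4 0.2050, M+6 0.3431, M+8 0.2872, M+10 0.0961 → M+6 is the base peak.
P(M+6) = C(5,3) × 0.374^2 × 0.626^3 = 10 × 0.139876 × 0.24531438 = 0.343136 (base)
P(M+8) = C(5,4) × 0.374^1 × 0.626^4 = 5 × 0.3740 × 0.1535668 = 0.287170
Relative intensity = 0.287170 / 0.343136 × 100 = 83.7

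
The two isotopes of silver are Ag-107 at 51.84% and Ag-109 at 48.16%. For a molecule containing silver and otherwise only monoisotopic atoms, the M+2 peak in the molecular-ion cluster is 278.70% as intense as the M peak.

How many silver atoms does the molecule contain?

3

For n independent Ag atoms, I(M+2)/I(M) = n · (abundance Ag-109) / (abundance Ag-107) = n · 0.4816/0.5184.
n = 2.7870 × 0.5184/0.4816 = 3.00 ≈ 3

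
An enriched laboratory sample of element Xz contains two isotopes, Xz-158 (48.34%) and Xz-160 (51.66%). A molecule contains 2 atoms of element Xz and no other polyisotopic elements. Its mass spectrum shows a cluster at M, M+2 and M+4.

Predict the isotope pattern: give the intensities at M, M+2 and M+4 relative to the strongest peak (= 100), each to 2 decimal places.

46.79 : 100.00 : 53.43

Expanding (0.4834 + 0.5166)^2:
P(M) = 0.4834^2 = 0.233676
P(M+2) = 2 × 0.4834^1 × 0.5166^1 = 0.499449
P(M+4) = 0.5166^2 = 0.266876
The M+2 peak is largest (0.499449); scaling to 100 gives 46.79 : 100.00 : 53.43.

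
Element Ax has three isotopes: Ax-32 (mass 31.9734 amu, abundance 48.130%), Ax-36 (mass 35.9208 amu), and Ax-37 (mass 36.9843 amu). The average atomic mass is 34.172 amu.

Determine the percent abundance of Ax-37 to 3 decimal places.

14.206%

The remaining 51.870% is split between Ax-36 (fraction x) and Ax-37 (fraction 0.51870 − x).
Substituting: 35.9208x + 36.9843(0.51870 − x) = 18.78320258
(35.9208 − 36.9843)x = -0.40055383  ⇒  x = 0.37664, y = 0.14206
Ax-36: 37.664%, Ax-37: 14.206%.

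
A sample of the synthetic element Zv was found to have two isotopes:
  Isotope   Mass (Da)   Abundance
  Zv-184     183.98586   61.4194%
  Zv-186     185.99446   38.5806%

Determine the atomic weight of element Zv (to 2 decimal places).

184.76 Da

Average mass = Σ (abundance × isotope mass) = 0.614194 × 183.98586 + 0.385806 × 185.99446
= 113.003011 + 71.757779 = 184.760790 Da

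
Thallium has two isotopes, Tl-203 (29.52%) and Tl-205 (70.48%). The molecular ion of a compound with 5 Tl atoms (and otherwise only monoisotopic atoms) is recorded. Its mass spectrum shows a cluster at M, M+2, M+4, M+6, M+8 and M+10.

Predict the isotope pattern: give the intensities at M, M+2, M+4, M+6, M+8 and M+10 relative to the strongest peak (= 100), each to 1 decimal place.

Expanding (0.2952 + 0.7048)^5:
P(M) = 0.2952^5 = 0.002242
P(M+2) = 5 × 0.2952^4 × 0.7048^1 = 0.026761
P(M+4) = 10 × 0.2952^3 × 0.7048^2 = 0.127785
P(M+6) = 10 × 0.2952^2 × 0.7048^3 = 0.305092
P(M+8) = 5 × 0.2952^1 × 0.7048^4 = 0.364208
P(M+10) = 0.7048^5 = 0.173912
The M+8 peak is largest (0.364208); scaling to 100 gives 0.6 : 7.3 : 35.1 : 83.8 : 100.0 : 47.8.

0.6 : 7.3 : 35.1 : 83.8 : 100.0 : 47.8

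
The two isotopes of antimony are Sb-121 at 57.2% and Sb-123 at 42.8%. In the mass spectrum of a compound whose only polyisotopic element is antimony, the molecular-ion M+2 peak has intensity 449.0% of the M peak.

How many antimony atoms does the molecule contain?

6

For n independent Sb atoms, I(M+2)/I(M) = n · (abundance Sb-123) / (abundance Sb-121) = n · 0.428/0.572.
n = 4.490 × 0.572/0.428 = 6.00 ≈ 6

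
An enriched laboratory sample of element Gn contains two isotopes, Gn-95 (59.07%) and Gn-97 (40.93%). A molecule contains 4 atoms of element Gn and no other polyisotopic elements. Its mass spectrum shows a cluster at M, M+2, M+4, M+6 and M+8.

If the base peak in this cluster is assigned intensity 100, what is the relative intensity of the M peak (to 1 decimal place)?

34.7

Binomial terms of (0.5907 + 0.4093)^4: M 0.1217, M+2 0.3374, M+4 0.3507, M+6 0.1620, M+8 0.0281 → M+4 is the base peak.
P(M+4) = C(4,2) × 0.5907^2 × 0.4093^2 = 6 × 0.34892649 × 0.16752649 = 0.350727 (base)
P(M) = C(4,0) × 0.5907^4 × 0.4093^0 = 1 × 0.1217497 × 1.0000 = 0.121750
Relative intensity = 0.121750 / 0.350727 × 100 = 34.7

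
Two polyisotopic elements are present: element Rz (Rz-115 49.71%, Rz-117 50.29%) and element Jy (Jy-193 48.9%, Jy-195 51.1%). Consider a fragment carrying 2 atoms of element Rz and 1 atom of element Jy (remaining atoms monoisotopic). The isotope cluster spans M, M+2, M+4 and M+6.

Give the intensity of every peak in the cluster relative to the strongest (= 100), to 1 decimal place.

31.9 : 97.8 : 100.0 : 34.1

Element Rz pattern (n=2): 0.24710841 : 0.49998318 : 0.25290841
Element Jy pattern (n=1): 0.4890 : 0.5110
Convolve the two distributions (both contribute in 2-u steps):
  M: 0.24710841×0.4890 = 0.120836
  M+2: 0.24710841×0.5110 + 0.49998318×0.4890 = 0.370764
  M+4: 0.49998318×0.5110 + 0.25290841×0.4890 = 0.379164
  M+6: 0.25290841×0.5110 = 0.129236
Scale to base peak (0.379164) = 100: 31.9 : 97.8 : 100.0 : 34.1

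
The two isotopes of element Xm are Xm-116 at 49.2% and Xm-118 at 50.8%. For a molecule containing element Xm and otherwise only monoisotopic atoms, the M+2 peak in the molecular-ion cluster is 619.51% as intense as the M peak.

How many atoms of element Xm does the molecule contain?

6

For n independent Xm atoms, I(M+2)/I(M) = n · (abundance Xm-118) / (abundance Xm-116) = n · 0.508/0.492.
n = 6.1951 × 0.492/0.508 = 6.00 ≈ 6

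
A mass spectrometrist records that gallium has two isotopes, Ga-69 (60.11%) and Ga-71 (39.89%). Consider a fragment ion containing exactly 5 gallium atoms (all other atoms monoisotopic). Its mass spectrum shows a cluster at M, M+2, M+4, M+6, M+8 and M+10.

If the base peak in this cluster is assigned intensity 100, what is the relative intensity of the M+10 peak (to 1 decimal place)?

Binomial terms of (0.6011 + 0.3989)^5: M 0.0785, M+2 0.2604, M+4 0.3456, M+6 0.2293, M+8 0.0761, M+10 0.0101 → M+4 is the base peak.
P(M+4) = C(5,2) × 0.6011^3 × 0.3989^2 = 10 × 0.21719018 × 0.15912121 = 0.345596 (base)
P(M+10) = C(5,5) × 0.6011^0 × 0.3989^5 = 1 × 1.0000 × 0.01009997 = 0.010100
Relative intensity = 0.010100 / 0.345596 × 100 = 2.9

2.9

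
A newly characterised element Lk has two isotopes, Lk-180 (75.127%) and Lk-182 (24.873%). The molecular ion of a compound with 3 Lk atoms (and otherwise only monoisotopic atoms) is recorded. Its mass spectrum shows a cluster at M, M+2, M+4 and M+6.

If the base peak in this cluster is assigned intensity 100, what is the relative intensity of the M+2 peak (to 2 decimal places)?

99.32

(0.75127 + 0.24873)^3 gives M 0.4240, M+2 0.4212, M+4 0.1394, M+6 0.0154; the largest is M.
P(M) = C(3,0) × 0.75127^3 × 0.24873^0 = 1 × 0.42402176 × 1.0000 = 0.424022 (base)
P(M+2) = C(3,1) × 0.75127^2 × 0.24873^1 = 3 × 0.56440661 × 0.24873 = 0.421155
Relative intensity = 0.421155 / 0.424022 × 100 = 99.32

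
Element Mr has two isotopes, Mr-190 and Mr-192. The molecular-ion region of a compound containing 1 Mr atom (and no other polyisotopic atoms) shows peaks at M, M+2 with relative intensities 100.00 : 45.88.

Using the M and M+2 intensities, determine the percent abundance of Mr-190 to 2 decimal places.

If p is the fraction of Mr that is Mr-190, then I(M+2)/I(M) = [C(1,1)·p^0·(1−p)] / p^1 = 1·(1−p)/p = 45.88/100.00 = 0.4588
(1−p)/p = 0.4588/1 = 0.4588  ⇒  p = 1/(1 + 0.4588) = 0.6855
Mr-190: 68.55%, Mr-192: 31.45%.

68.55%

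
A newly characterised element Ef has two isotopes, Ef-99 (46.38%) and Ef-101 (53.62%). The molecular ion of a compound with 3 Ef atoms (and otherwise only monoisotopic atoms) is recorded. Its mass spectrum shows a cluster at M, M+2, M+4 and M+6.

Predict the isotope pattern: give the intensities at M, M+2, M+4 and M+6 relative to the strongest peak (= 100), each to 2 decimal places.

Each Ef atom is independently Ef-99 (p = 0.4638) or Ef-101 (q = 0.5362); the cluster is the binomial expansion (p + q)^3.
P(M) = 0.4638^3 = 0.099768
P(M+2) = 3 × 0.4638^2 × 0.5362^1 = 0.346027
P(M+4) = 3 × 0.4638^1 × 0.5362^2 = 0.400042
P(M+6) = 0.5362^3 = 0.154163
The M+4 peak is largest (0.400042); scaling to 100 gives 24.94 : 86.50 : 100.00 : 38.54.

24.94 : 86.50 : 100.00 : 38.54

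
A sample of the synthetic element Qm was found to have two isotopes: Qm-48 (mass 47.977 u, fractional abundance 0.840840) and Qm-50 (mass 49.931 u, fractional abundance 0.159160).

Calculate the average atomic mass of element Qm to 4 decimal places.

The abundance-weighted mean is 0.840840 × 47.977 + 0.159160 × 49.931
= 40.34098 + 7.94702 = 48.28800 u

48.2880 u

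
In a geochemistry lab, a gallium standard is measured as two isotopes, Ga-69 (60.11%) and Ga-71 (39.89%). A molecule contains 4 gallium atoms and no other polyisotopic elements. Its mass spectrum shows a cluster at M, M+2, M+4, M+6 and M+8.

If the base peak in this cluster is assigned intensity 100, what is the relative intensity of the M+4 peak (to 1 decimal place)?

Term probabilities: M 0.1306, M+2 0.3465, M+4 0.3450, M+6 0.1526, M+8 0.0253. Base peak = M+2.
P(M+2) = C(4,1) × 0.6011^3 × 0.3989^1 = 4 × 0.21719018 × 0.3989 = 0.346549 (base)
P(M+4) = C(4,2) × 0.6011^2 × 0.3989^2 = 6 × 0.36132121 × 0.15912121 = 0.344963
Relative intensity = 0.344963 / 0.346549 × 100 = 99.5

99.5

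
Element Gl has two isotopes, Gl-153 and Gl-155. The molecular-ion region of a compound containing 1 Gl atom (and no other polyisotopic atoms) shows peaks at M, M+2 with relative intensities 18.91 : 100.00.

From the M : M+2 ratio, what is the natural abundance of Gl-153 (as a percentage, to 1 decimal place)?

Write p for the Gl-153 fraction. I(M+2)/I(M) = [C(1,1)·p^0·(1−p)] / p^1 = 1·(1−p)/p = 100.00/18.91 = 5.2882
(1−p)/p = 5.2882/1 = 5.2882  ⇒  p = 1/(1 + 5.2882) = 0.1590
Gl-153: 15.9%, Gl-155: 84.1%.

15.9%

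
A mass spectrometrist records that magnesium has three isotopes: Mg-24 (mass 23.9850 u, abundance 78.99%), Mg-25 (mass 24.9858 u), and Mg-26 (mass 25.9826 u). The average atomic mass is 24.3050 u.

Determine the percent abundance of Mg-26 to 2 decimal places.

Let x and y be the fractions of Mg-25 and Mg-26. Then x + y = 1 − 0.7899 = 0.2101 and 24.9858x + 25.9826y = 24.3050 − 0.7899×23.9850 = 5.3592485.
Substituting: 24.9858x + 25.9826(0.2101 − x) = 5.3592485
(24.9858 − 25.9826)x = -0.09969576  ⇒  x = 0.10002, y = 0.11008
Mg-25: 10.00%, Mg-26: 11.01%.

11.01%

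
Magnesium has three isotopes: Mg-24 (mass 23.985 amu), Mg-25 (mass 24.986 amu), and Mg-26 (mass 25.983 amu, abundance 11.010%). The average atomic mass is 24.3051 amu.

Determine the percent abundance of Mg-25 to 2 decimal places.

10.00%

Let x and y be the fractions of Mg-24 and Mg-25. Then x + y = 1 − 0.11010 = 0.88990 and 23.985x + 24.986y = 24.3051 − 0.11010×25.983 = 21.4443717.
Substituting: 23.985x + 24.986(0.88990 − x) = 21.4443717
(23.985 − 24.986)x = -0.7906697  ⇒  x = 0.78988, y = 0.10002
Mg-24: 78.99%, Mg-25: 10.00%.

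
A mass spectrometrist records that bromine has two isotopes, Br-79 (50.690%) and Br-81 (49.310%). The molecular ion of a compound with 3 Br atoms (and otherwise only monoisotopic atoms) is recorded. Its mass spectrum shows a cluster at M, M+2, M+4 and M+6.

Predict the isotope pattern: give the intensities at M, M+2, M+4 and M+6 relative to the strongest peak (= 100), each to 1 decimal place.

The 3 Br atoms are independent, so intensities follow the terms of (0.50690 + 0.49310)^3.
P(M) = 0.50690^3 = 0.130247
P(M+2) = 3 × 0.50690^2 × 0.49310^1 = 0.380103
P(M+4) = 3 × 0.50690^1 × 0.49310^2 = 0.369755
P(M+6) = 0.49310^3 = 0.119896
The M+2 peak is largest (0.380103); scaling to 100 gives 34.3 : 100.0 : 97.3 : 31.5.

34.3 : 100.0 : 97.3 : 31.5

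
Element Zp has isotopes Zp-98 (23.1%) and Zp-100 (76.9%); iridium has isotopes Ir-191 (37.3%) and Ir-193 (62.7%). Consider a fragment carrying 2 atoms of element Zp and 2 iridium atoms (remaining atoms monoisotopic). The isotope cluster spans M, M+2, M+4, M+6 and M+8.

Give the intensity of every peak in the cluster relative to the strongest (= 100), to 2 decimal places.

Element Zp pattern (n=2): 0.053361 : 0.355278 : 0.591361
Iridium pattern (n=2): 0.139129 : 0.467742 : 0.393129
Convolve the two distributions (both contribute in 2-u steps):
  M: 0.053361×0.139129 = 0.007424
  M+2: 0.053361×0.467742 + 0.355278×0.139129 = 0.074389
  M+4: 0.053361×0.393129 + 0.355278×0.467742 + 0.591361×0.139129 = 0.269432
  M+6: 0.355278×0.393129 + 0.591361×0.467742 = 0.416274
  M+8: 0.591361×0.393129 = 0.232481
Scale to base peak (0.416274) = 100: 1.78 : 17.87 : 64.72 : 100.00 : 55.85

1.78 : 17.87 : 64.72 : 100.00 : 55.85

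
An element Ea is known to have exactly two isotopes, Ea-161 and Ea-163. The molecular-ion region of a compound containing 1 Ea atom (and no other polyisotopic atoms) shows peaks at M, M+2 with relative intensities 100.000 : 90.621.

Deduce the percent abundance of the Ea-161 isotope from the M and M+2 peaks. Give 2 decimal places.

52.46%

Let p = fractional abundance of Ea-161. I(M+2)/I(M) = [C(1,1)·p^0·(1−p)] / p^1 = 1·(1−p)/p = 90.621/100.000 = 0.9062
(1−p)/p = 0.9062/1 = 0.9062  ⇒  p = 1/(1 + 0.9062) = 0.5246
Ea-161: 52.46%, Ea-163: 47.54%.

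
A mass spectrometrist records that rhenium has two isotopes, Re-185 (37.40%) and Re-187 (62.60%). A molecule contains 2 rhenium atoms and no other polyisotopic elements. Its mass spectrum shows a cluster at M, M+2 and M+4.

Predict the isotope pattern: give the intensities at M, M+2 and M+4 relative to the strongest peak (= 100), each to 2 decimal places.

The 2 Re atoms are independent, so intensities follow the terms of (0.3740 + 0.6260)^2.
P(M) = 0.3740^2 = 0.139876
P(M+2) = 2 × 0.3740^1 × 0.6260^1 = 0.468248
P(M+4) = 0.6260^2 = 0.391876
The M+2 peak is largest (0.468248); scaling to 100 gives 29.87 : 100.00 : 83.69.

29.87 : 100.00 : 83.69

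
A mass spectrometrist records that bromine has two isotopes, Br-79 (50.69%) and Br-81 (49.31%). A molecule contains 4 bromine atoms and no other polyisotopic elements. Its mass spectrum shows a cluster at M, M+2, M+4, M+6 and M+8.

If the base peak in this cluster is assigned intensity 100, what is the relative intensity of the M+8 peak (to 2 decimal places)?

15.77

(0.5069 + 0.4931)^4 gives M 0.0660, M+2 0.2569, M+4 0.3749, M+6 0.2431, M+8 0.0591; the largest is M+4.
P(M+4) = C(4,2) × 0.5069^2 × 0.4931^2 = 6 × 0.25694761 × 0.24314761 = 0.374857 (base)
P(M+8) = C(4,4) × 0.5069^0 × 0.4931^4 = 1 × 1.0000 × 0.05912076 = 0.059121
Relative intensity = 0.059121 / 0.374857 × 100 = 15.77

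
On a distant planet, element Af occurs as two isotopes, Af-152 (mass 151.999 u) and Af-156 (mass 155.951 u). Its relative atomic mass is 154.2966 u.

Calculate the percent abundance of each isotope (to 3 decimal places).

Writing the weighted mean with unknown fraction x of Af-152:
151.999·x + 155.951·(1 − x) = 154.2966
(151.999 − 155.951)·x = 154.2966 − 155.951
x = -1.6544 / -3.952 = 0.41862 → 41.862% Af-152, 58.138% Af-156.

Af-152: 41.862%, Af-156: 58.138%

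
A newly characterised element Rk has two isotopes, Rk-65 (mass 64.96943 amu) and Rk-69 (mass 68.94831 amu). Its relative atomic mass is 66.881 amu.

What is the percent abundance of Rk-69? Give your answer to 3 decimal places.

With x = fraction of Rk-65 (so Rk-69 is 1 − x):
64.96943·x + 68.94831·(1 − x) = 66.881
(64.96943 − 68.94831)·x = 66.881 − 68.94831
x = -2.06731 / -3.97888 = 0.51957 → 51.957% Rk-65, 48.043% Rk-69.

48.043%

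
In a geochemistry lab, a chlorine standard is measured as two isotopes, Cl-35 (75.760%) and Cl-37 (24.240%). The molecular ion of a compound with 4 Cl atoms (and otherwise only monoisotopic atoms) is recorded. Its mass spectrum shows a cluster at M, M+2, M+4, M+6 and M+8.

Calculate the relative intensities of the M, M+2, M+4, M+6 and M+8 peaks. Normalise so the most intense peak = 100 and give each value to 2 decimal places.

78.14 : 100.00 : 47.99 : 10.24 : 0.82

The 4 Cl atoms are independent, so intensities follow the terms of (0.75760 + 0.24240)^4.
P(M) = 0.75760^4 = 0.329428
P(M+2) = 4 × 0.75760^3 × 0.24240^1 = 0.421612
P(M+4) = 6 × 0.75760^2 × 0.24240^2 = 0.202347
P(M+6) = 4 × 0.75760^1 × 0.24240^3 = 0.043162
P(M+8) = 0.24240^4 = 0.003452
The M+2 peak is largest (0.421612); scaling to 100 gives 78.14 : 100.00 : 47.99 : 10.24 : 0.82.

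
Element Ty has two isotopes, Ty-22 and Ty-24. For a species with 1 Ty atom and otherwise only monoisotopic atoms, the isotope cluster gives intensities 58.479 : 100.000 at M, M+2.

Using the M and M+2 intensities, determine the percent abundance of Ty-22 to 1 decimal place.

If p is the fraction of Ty that is Ty-22, then I(M+2)/I(M) = [C(1,1)·p^0·(1−p)] / p^1 = 1·(1−p)/p = 100.000/58.479 = 1.7100
(1−p)/p = 1.7100/1 = 1.7100  ⇒  p = 1/(1 + 1.7100) = 0.3690
Ty-22: 36.9%, Ty-24: 63.1%.

36.9%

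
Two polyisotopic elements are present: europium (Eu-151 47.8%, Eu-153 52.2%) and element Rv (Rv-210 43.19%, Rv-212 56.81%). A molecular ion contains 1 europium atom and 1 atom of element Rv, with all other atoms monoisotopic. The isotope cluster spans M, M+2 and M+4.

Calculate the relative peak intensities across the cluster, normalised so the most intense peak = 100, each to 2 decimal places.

41.54 : 100.00 : 59.67

Europium pattern (n=1): 0.4780 : 0.5220
Element Rv pattern (n=1): 0.4319 : 0.5681
Convolve the two distributions (both contribute in 2-u steps):
  M: 0.4780×0.4319 = 0.206448
  M+2: 0.4780×0.5681 + 0.5220×0.4319 = 0.497004
  M+4: 0.5220×0.5681 = 0.296548
Scale to base peak (0.497004) = 100: 41.54 : 100.00 : 59.67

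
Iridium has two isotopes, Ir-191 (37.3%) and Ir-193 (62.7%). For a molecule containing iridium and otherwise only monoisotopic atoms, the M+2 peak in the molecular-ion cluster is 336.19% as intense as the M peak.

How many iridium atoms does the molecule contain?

For n independent Ir atoms, I(M+2)/I(M) = n · (abundance Ir-193) / (abundance Ir-191) = n · 0.627/0.373.
n = 3.3619 × 0.373/0.627 = 2.00 ≈ 2

2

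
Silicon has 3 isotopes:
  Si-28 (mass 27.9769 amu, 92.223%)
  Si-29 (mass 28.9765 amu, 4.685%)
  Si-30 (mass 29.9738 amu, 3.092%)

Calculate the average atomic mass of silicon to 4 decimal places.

Weight each isotope mass by its fractional abundance: 0.92223 × 27.9769 + 0.04685 × 28.9765 + 0.03092 × 29.9738
= 25.80114 + 1.35755 + 0.92679 = 28.08548 amu

28.0855 amu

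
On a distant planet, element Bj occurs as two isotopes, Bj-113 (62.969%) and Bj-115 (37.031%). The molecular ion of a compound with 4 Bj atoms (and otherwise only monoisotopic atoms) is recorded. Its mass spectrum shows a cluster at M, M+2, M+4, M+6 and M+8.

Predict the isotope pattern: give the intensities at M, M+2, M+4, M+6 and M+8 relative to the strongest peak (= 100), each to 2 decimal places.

42.51 : 100.00 : 88.21 : 34.58 : 5.08

Expanding (0.62969 + 0.37031)^4:
P(M) = 0.62969^4 = 0.157220
P(M+2) = 4 × 0.62969^3 × 0.37031^1 = 0.369833
P(M+4) = 6 × 0.62969^2 × 0.37031^2 = 0.326239
P(M+6) = 4 × 0.62969^1 × 0.37031^3 = 0.127904
P(M+8) = 0.37031^4 = 0.018804
The M+2 peak is largest (0.369833); scaling to 100 gives 42.51 : 100.00 : 88.21 : 34.58 : 5.08.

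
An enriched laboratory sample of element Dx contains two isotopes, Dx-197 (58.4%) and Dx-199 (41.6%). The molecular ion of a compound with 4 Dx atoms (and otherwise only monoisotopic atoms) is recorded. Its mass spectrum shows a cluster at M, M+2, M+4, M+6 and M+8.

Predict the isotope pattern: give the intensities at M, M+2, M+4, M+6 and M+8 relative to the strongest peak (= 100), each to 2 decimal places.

32.85 : 93.59 : 100.00 : 47.49 : 8.46

Each Dx atom is independently Dx-197 (p = 0.584) or Dx-199 (q = 0.416); the cluster is the binomial expansion (p + q)^4.
P(M) = 0.584^4 = 0.116319
P(M+2) = 4 × 0.584^3 × 0.416^1 = 0.331430
P(M+4) = 6 × 0.584^2 × 0.416^2 = 0.354131
P(M+6) = 4 × 0.584^1 × 0.416^3 = 0.168172
P(M+8) = 0.416^4 = 0.029948
The M+4 peak is largest (0.354131); scaling to 100 gives 32.85 : 93.59 : 100.00 : 47.49 : 8.46.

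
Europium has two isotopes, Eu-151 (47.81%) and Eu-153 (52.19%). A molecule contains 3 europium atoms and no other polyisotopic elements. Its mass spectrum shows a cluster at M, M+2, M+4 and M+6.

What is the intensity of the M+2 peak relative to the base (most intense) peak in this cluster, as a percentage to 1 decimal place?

91.6%

Binomial terms of (0.4781 + 0.5219)^3: M 0.1093, M+2 0.3579, M+4 0.3907, M+6 0.1422 → M+4 is the base peak.
P(M+4) = C(3,2) × 0.4781^1 × 0.5219^2 = 3 × 0.4781 × 0.27237961 = 0.390674 (base)
P(M+2) = C(3,1) × 0.4781^2 × 0.5219^1 = 3 × 0.22857961 × 0.5219 = 0.357887
Relative intensity = 0.357887 / 0.390674 × 100 = 91.6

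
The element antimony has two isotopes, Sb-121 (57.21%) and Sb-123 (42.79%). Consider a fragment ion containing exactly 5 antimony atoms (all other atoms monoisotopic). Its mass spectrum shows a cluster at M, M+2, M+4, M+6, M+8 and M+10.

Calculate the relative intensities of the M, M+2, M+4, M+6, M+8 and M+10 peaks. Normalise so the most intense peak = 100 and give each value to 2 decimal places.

The 5 Sb atoms are independent, so intensities follow the terms of (0.5721 + 0.4279)^5.
P(M) = 0.5721^5 = 0.061286
P(M+2) = 5 × 0.5721^4 × 0.4279^1 = 0.229192
P(M+4) = 10 × 0.5721^3 × 0.4279^2 = 0.342847
P(M+6) = 10 × 0.5721^2 × 0.4279^3 = 0.256431
P(M+8) = 5 × 0.5721^1 × 0.4279^4 = 0.095898
P(M+10) = 0.4279^5 = 0.014345
The M+4 peak is largest (0.342847); scaling to 100 gives 17.88 : 66.85 : 100.00 : 74.79 : 27.97 : 4.18.

17.88 : 66.85 : 100.00 : 74.79 : 27.97 : 4.18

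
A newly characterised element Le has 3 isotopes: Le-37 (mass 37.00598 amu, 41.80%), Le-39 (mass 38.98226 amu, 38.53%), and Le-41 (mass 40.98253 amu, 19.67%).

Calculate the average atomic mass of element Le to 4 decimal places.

38.5496 amu

The abundance-weighted mean is 0.4180 × 37.00598 + 0.3853 × 38.98226 + 0.1967 × 40.98253
= 15.468500 + 15.019865 + 8.061264 = 38.549629 amu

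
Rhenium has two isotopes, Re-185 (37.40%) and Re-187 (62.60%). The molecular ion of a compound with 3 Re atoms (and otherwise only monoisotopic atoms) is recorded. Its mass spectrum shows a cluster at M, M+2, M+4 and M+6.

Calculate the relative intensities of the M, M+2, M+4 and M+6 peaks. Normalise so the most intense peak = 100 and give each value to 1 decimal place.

Each Re atom is independently Re-185 (p = 0.3740) or Re-187 (q = 0.6260); the cluster is the binomial expansion (p + q)^3.
P(M) = 0.3740^3 = 0.052314
P(M+2) = 3 × 0.3740^2 × 0.6260^1 = 0.262687
P(M+4) = 3 × 0.3740^1 × 0.6260^2 = 0.439685
P(M+6) = 0.6260^3 = 0.245314
The M+4 peak is largest (0.439685); scaling to 100 gives 11.9 : 59.7 : 100.0 : 55.8.

11.9 : 59.7 : 100.0 : 55.8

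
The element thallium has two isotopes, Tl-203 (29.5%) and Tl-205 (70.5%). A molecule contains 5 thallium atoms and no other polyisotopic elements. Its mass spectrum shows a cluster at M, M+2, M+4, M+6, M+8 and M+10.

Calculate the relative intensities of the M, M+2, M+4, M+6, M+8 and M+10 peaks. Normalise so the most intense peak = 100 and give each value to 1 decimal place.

Each Tl atom is independently Tl-203 (p = 0.295) or Tl-205 (q = 0.705); the cluster is the binomial expansion (p + q)^5.
P(M) = 0.295^5 = 0.002234
P(M+2) = 5 × 0.295^4 × 0.705^1 = 0.026696
P(M+4) = 10 × 0.295^3 × 0.705^2 = 0.127598
P(M+6) = 10 × 0.295^2 × 0.705^3 = 0.304938
P(M+8) = 5 × 0.295^1 × 0.705^4 = 0.364375
P(M+10) = 0.705^5 = 0.174159
The M+8 peak is largest (0.364375); scaling to 100 gives 0.6 : 7.3 : 35.0 : 83.7 : 100.0 : 47.8.

0.6 : 7.3 : 35.0 : 83.7 : 100.0 : 47.8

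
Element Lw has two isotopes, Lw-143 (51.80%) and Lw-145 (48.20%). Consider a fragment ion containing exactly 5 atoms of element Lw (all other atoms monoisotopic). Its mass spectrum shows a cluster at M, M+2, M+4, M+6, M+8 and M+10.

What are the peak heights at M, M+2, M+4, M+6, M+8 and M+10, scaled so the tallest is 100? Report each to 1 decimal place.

Each Lw atom is independently Lw-143 (p = 0.5180) or Lw-145 (q = 0.4820); the cluster is the binomial expansion (p + q)^5.
P(M) = 0.5180^5 = 0.037295
P(M+2) = 5 × 0.5180^4 × 0.4820^1 = 0.173515
P(M+4) = 10 × 0.5180^3 × 0.4820^2 = 0.322911
P(M+6) = 10 × 0.5180^2 × 0.4820^3 = 0.300470
P(M+8) = 5 × 0.5180^1 × 0.4820^4 = 0.139794
P(M+10) = 0.4820^5 = 0.026016
The M+4 peak is largest (0.322911); scaling to 100 gives 11.5 : 53.7 : 100.0 : 93.1 : 43.3 : 8.1.

11.5 : 53.7 : 100.0 : 93.1 : 43.3 : 8.1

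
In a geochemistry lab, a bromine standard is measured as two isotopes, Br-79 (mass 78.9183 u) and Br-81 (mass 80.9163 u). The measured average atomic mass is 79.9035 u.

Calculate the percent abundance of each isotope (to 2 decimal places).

Writing the weighted mean with unknown fraction x of Br-79:
78.9183·x + 80.9163·(1 − x) = 79.9035
(78.9183 − 80.9163)·x = 79.9035 − 80.9163
x = -1.0128 / -1.9980 = 0.50691 → 50.69% Br-79, 49.31% Br-81.

Br-79: 50.69%, Br-81: 49.31%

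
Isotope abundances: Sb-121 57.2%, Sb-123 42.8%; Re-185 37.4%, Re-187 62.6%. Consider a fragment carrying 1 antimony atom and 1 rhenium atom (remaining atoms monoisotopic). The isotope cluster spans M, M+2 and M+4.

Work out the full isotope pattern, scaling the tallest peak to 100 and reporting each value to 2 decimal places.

41.29 : 100.00 : 51.71

Antimony pattern (n=1): 0.5720 : 0.4280
Rhenium pattern (n=1): 0.3740 : 0.6260
Convolve the two distributions (both contribute in 2-u steps):
  M: 0.5720×0.3740 = 0.213928
  M+2: 0.5720×0.6260 + 0.4280×0.3740 = 0.518144
  M+4: 0.4280×0.6260 = 0.267928
Scale to base peak (0.518144) = 100: 41.29 : 100.00 : 51.71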